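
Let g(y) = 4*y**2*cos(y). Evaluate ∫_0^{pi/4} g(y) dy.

sqrt(2)*(-4 + pi**2/8 + pi)

Integrate by parts twice (u = y^2, dv = 4*cos(y) dy).
An antiderivative is F(y) = 4*y**2*sin(y) + 8*y*cos(y) - 8*sin(y).
Then F(pi/4) - F(0) = (sqrt(2)*(-4 + pi**2/8 + pi)) - (0) = sqrt(2)*(-4 + pi**2/8 + pi).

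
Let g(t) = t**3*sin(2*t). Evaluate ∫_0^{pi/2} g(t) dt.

Integrate by parts 3 times (u = t^3, dv = sin(2*t) dt).
An antiderivative is F(t) = -t**3*cos(2*t)/2 + 3*t**2*sin(2*t)/4 + 3*t*cos(2*t)/4 - 3*sin(2*t)/8.
Then F(pi/2) - F(0) = (pi*(-6 + pi**2)/16) - (0) = pi*(-6 + pi**2)/16.

pi*(-6 + pi**2)/16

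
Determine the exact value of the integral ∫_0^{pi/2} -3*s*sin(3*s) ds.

Integrate by parts once (u = s, dv = -3*sin(3*s) ds).
An antiderivative is F(s) = s*cos(3*s) - sin(3*s)/3.
Then F(pi/2) - F(0) = (1/3) - (0) = 1/3.

1/3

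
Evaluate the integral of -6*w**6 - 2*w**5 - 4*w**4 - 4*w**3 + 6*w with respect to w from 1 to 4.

By the power rule, an antiderivative is F(w) = -6*w**7/7 - w**6/3 - 4*w**5/5 - w**4 + 3*w**2.
Then F(4) - F(1) = (-1725776/105) - (1/105) = -575259/35.

-575259/35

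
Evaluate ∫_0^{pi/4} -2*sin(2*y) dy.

-1

An antiderivative is F(y) = cos(2*y).
Then F(pi/4) - F(0) = (0) - (1) = -1.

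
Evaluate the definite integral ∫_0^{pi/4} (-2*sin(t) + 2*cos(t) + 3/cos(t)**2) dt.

An antiderivative is F(t) = 2*sin(t) + 2*cos(t) + 3*tan(t).
Then F(pi/4) - F(0) = (2*sqrt(2) + 3) - (2) = 1 + 2*sqrt(2).

1 + 2*sqrt(2)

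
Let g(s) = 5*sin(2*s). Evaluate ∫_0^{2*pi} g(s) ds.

An antiderivative is F(s) = -5*cos(2*s)/2.
Then F(2*pi) - F(0) = (-5/2) - (-5/2) = 0.

0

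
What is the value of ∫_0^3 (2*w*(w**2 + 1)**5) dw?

333333/2

Let u = w**2 + 1, so du = 2*w dw. When w = 0, u = 1; when w = 3, u = 10.
The integral becomes ∫ u**5 du from 1 to 10, with antiderivative u**6/6.
Back in w: F(w) = (w**2 + 1)**6/6.
Then F(3) - F(0) = (500000/3) - (1/6) = 333333/2.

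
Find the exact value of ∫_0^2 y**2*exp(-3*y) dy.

Integrate by parts twice (u = y^2, dv = exp(-3*y) dy).
An antiderivative is F(y) = (-9*y**2 - 6*y - 2)*exp(-3*y)/27.
Then F(2) - F(0) = (-50*exp(-6)/27) - (-2/27) = 2/27 - 50*exp(-6)/27.

2/27 - 50*exp(-6)/27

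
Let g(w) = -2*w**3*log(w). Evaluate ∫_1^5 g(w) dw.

Integrate by parts once (u = ln w, dv = -2*w**3 dw).
An antiderivative is F(w) = -w**4*(4*log(w) - 1)/8.
Then F(5) - F(1) = (625/8 - 625*log(5)/2) - (1/8) = 78 - 625*log(5)/2.

78 - 625*log(5)/2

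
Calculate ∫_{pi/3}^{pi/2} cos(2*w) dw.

An antiderivative is F(w) = sin(2*w)/2.
Then F(pi/2) - F(pi/3) = (0) - (sqrt(3)/4) = -sqrt(3)/4.

-sqrt(3)/4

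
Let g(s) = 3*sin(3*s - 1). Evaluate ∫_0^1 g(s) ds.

Let u = 3*s - 1, so du = 3 ds. When s = 0, u = -1; when s = 1, u = 2.
The integral becomes ∫ sin(u) du from -1 to 2, with antiderivative -cos(u).
Back in s: F(s) = -cos(3*s - 1).
Then F(1) - F(0) = (-cos(2)) - (-cos(1)) = -cos(2) + cos(1).

-cos(2) + cos(1)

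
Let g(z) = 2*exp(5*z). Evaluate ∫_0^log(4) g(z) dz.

2046/5

Let u = exp(z), so du = exp(z) dz. When z = 0, u = 1; when z = log(4), u = 4.
The integral becomes 2·∫ u**4 du from 1 to 4, with antiderivative 2*u**5/5.
Back in z: F(z) = 2*exp(5*z)/5.
Then F(log(4)) - F(0) = (2048/5) - (2/5) = 2046/5.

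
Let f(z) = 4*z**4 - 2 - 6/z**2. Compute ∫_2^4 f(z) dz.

7881/10

By the power rule, an antiderivative is F(z) = 4*z**5/5 - 2*z + 6/z.
Then F(4) - F(2) = (8127/10) - (123/5) = 7881/10.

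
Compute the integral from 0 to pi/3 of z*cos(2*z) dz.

-3/8 + sqrt(3)*pi/12

Integrate by parts once (u = z, dv = cos(2*z) dz).
An antiderivative is F(z) = z*sin(2*z)/2 + cos(2*z)/4.
Then F(pi/3) - F(0) = (-1/8 + sqrt(3)*pi/12) - (1/4) = -3/8 + sqrt(3)*pi/12.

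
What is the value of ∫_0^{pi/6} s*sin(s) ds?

Integrate by parts once (u = s, dv = sin(s) ds).
An antiderivative is F(s) = -s*cos(s) + sin(s).
Then F(pi/6) - F(0) = (-sqrt(3)*pi/12 + 1/2) - (0) = -sqrt(3)*pi/12 + 1/2.

-sqrt(3)*pi/12 + 1/2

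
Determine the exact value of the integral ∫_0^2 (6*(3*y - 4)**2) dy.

48

Let u = 3*y - 4, so du = 3 dy. When y = 0, u = -4; when y = 2, u = 2.
The integral becomes 2·∫ u**2 du from -4 to 2, with antiderivative 2*u**3/3.
Back in y: F(y) = 2*(3*y - 4)**3/3.
Then F(2) - F(0) = (16/3) - (-128/3) = 48.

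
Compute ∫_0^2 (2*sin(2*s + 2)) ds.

Let u = 2*s + 2, so du = 2 ds. When s = 0, u = 2; when s = 2, u = 6.
The integral becomes ∫ sin(u) du from 2 to 6, with antiderivative -cos(u).
Back in s: F(s) = -cos(2*s + 2).
Then F(2) - F(0) = (-cos(6)) - (-cos(2)) = -cos(6) + cos(2).

-cos(6) + cos(2)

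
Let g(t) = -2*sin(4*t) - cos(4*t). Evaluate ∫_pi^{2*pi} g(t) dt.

An antiderivative is F(t) = -sin(4*t)/4 + cos(4*t)/2.
Then F(2*pi) - F(pi) = (1/2) - (1/2) = 0.

0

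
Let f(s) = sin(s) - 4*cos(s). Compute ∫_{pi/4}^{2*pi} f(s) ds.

-1 + 5*sqrt(2)/2

An antiderivative is F(s) = -4*sin(s) - cos(s).
Then F(2*pi) - F(pi/4) = (-1) - (-5*sqrt(2)/2) = -1 + 5*sqrt(2)/2.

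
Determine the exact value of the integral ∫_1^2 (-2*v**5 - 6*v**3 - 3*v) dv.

By the power rule, an antiderivative is F(v) = -v**6/3 - 3*v**4/2 - 3*v**2/2.
Then F(2) - F(1) = (-154/3) - (-10/3) = -48.

-48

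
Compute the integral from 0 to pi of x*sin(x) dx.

Integrate by parts once (u = x, dv = sin(x) dx).
An antiderivative is F(x) = -x*cos(x) + sin(x).
Then F(pi) - F(0) = (pi) - (0) = pi.

pi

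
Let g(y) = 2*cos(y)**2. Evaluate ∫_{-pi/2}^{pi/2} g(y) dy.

pi

Use the identity cos^2(y) = (1 + cos(2*y))/2.
An antiderivative is F(y) = y + sin(2*y)/2.
Then F(pi/2) - F(-pi/2) = (pi/2) - (-pi/2) = pi.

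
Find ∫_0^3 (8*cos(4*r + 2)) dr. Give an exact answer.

-2*sin(2) + 2*sin(14)

Let u = 4*r + 2, so du = 4 dr. When r = 0, u = 2; when r = 3, u = 14.
The integral becomes 2·∫ cos(u) du from 2 to 14, with antiderivative 2*sin(u).
Back in r: F(r) = 2*sin(4*r + 2).
Then F(3) - F(0) = (2*sin(14)) - (2*sin(2)) = -2*sin(2) + 2*sin(14).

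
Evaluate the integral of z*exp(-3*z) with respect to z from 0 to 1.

(-4 + exp(3))*exp(-3)/9

Integrate by parts once (u = z, dv = exp(-3*z) dz).
An antiderivative is F(z) = (-3*z - 1)*exp(-3*z)/9.
Then F(1) - F(0) = (-4*exp(-3)/9) - (-1/9) = (-4 + exp(3))*exp(-3)/9.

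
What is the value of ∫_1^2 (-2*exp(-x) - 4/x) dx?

-4*log(2) - 2*exp(-1) + 2*exp(-2)

An antiderivative is F(x) = -4*log(x) + 2*exp(-x).
Then F(2) - F(1) = (-4*log(2) + 2*exp(-2)) - (2*exp(-1)) = -4*log(2) - 2*exp(-1) + 2*exp(-2).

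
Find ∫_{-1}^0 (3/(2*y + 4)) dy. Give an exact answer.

3*log(2)/2

An antiderivative is F(y) = 3*log(2*y + 4)/2.
Then F(0) - F(-1) = (log(8)) - (3*log(2)/2) = 3*log(2)/2.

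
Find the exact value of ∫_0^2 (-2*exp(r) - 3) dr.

An antiderivative is F(r) = -3*r - 2*exp(r).
Then F(2) - F(0) = (-2*exp(2) - 6) - (-2) = -2*exp(2) - 4.

-2*exp(2) - 4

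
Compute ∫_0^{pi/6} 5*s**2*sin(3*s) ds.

-10/27 + 5*pi/27

Integrate by parts twice (u = s^2, dv = 5*sin(3*s) ds).
An antiderivative is F(s) = -5*s**2*cos(3*s)/3 + 10*s*sin(3*s)/9 + 10*cos(3*s)/27.
Then F(pi/6) - F(0) = (5*pi/27) - (10/27) = -10/27 + 5*pi/27.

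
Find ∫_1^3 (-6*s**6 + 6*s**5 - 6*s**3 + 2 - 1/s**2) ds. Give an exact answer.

-26510/21

By the power rule, an antiderivative is F(s) = -6*s**7/7 + s**6 - 3*s**4/2 + 2*s + 1/s.
Then F(3) - F(1) = (-52951/42) - (23/14) = -26510/21.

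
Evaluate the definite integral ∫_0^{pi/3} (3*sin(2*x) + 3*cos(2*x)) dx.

An antiderivative is F(x) = 3*sin(2*x)/2 - 3*cos(2*x)/2.
Then F(pi/3) - F(0) = (3/4 + 3*sqrt(3)/4) - (-3/2) = 3*sqrt(3)/4 + 9/4.

3*sqrt(3)/4 + 9/4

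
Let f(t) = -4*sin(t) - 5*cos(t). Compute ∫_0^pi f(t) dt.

An antiderivative is F(t) = -5*sin(t) + 4*cos(t).
Then F(pi) - F(0) = (-4) - (4) = -8.

-8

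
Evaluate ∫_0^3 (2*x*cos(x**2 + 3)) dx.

sin(12) - sin(3)

Let u = x**2 + 3, so du = 2*x dx. When x = 0, u = 3; when x = 3, u = 12.
The integral becomes ∫ cos(u) du from 3 to 12, with antiderivative sin(u).
Back in x: F(x) = sin(x**2 + 3).
Then F(3) - F(0) = (sin(12)) - (sin(3)) = sin(12) - sin(3).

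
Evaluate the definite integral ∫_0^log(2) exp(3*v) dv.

Let u = exp(v), so du = exp(v) dv. When v = 0, u = 1; when v = log(2), u = 2.
The integral becomes ∫ u**2 du from 1 to 2, with antiderivative u**3/3.
Back in v: F(v) = exp(3*v)/3.
Then F(log(2)) - F(0) = (8/3) - (1/3) = 7/3.

7/3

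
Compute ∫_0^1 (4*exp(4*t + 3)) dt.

Let u = 4*t + 3, so du = 4 dt. When t = 0, u = 3; when t = 1, u = 7.
The integral becomes ∫ exp(u) du from 3 to 7, with antiderivative exp(u).
Back in t: F(t) = exp(4*t + 3).
Then F(1) - F(0) = (exp(7)) - (exp(3)) = -exp(3) + exp(7).

-exp(3) + exp(7)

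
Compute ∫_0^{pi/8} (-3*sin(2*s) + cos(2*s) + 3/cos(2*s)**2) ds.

An antiderivative is F(s) = sin(2*s)/2 + 3*cos(2*s)/2 + 3*tan(2*s)/2.
Then F(pi/8) - F(0) = (sqrt(2) + 3/2) - (3/2) = sqrt(2).

sqrt(2)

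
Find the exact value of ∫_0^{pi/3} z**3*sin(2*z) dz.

-pi/8 - 3*sqrt(3)/16 + pi**3/108 + sqrt(3)*pi**2/24

Integrate by parts 3 times (u = z^3, dv = sin(2*z) dz).
An antiderivative is F(z) = -z**3*cos(2*z)/2 + 3*z**2*sin(2*z)/4 + 3*z*cos(2*z)/4 - 3*sin(2*z)/8.
Then F(pi/3) - F(0) = (-pi/8 - 3*sqrt(3)/16 + pi**3/108 + sqrt(3)*pi**2/24) - (0) = -pi/8 - 3*sqrt(3)/16 + pi**3/108 + sqrt(3)*pi**2/24.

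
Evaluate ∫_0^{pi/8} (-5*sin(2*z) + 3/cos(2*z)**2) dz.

An antiderivative is F(z) = 5*cos(2*z)/2 + 3*tan(2*z)/2.
Then F(pi/8) - F(0) = (3/2 + 5*sqrt(2)/4) - (5/2) = -1 + 5*sqrt(2)/4.

-1 + 5*sqrt(2)/4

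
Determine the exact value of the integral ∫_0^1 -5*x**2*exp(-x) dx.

Integrate by parts twice (u = x^2, dv = -5*exp(-x) dx).
An antiderivative is F(x) = (5*x**2 + 10*x + 10)*exp(-x).
Then F(1) - F(0) = (25*exp(-1)) - (10) = -10 + 25*exp(-1).

-10 + 25*exp(-1)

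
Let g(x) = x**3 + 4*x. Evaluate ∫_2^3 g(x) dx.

By the power rule, an antiderivative is F(x) = x**4/4 + 2*x**2.
Then F(3) - F(2) = (153/4) - (12) = 105/4.

105/4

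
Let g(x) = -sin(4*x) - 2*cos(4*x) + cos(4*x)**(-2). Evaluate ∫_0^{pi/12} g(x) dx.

An antiderivative is F(x) = -sin(4*x)/2 + cos(4*x)/4 + tan(4*x)/4.
Then F(pi/12) - F(0) = (1/8) - (1/4) = -1/8.

-1/8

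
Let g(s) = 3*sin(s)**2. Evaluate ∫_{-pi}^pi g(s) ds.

Use the identity sin^2(s) = (1 - cos(2*s))/2.
An antiderivative is F(s) = 3*s/2 - 3*sin(2*s)/4.
Then F(pi) - F(-pi) = (3*pi/2) - (-3*pi/2) = 3*pi.

3*pi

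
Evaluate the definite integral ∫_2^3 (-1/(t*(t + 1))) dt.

log(8/9)

Factor the denominator: t**2 + t = (t + 1)t.
Partial fractions: -1/(t*(t + 1)) = 1/(t + 1) - 1/t.
An antiderivative is F(t) = -log(t) + log(t + 1).
Then F(3) - F(2) = (log(4/3)) - (log(3/2)) = log(8/9).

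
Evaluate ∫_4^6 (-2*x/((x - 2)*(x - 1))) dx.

-4*log(2) - 2*log(3) + 2*log(5)

Factor the denominator: x**2 - 3*x + 2 = (x - 1)(x - 2).
Partial fractions: -2*x/((x - 2)*(x - 1)) = 2/(x - 1) - 4/(x - 2).
An antiderivative is F(x) = -4*log(x - 2) + 2*log(x - 1).
Then F(6) - F(4) = (-8*log(2) + 2*log(5)) - (log(9/16)) = -4*log(2) - 2*log(3) + 2*log(5).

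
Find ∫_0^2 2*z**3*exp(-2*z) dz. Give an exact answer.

3/4 - 71*exp(-4)/4

Integrate by parts 3 times (u = z^3, dv = 2*exp(-2*z) dz).
An antiderivative is F(z) = (-4*z**3 - 6*z**2 - 6*z - 3)*exp(-2*z)/4.
Then F(2) - F(0) = (-71*exp(-4)/4) - (-3/4) = 3/4 - 71*exp(-4)/4.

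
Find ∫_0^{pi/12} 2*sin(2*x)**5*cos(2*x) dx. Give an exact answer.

1/384

Let u = sin(2*x), so du = 2*cos(2*x) dx. When x = 0, u = 0; when x = pi/12, u = 1/2.
The integral becomes ∫ u**5 du from 0 to 1/2, with antiderivative u**6/6.
Back in x: F(x) = sin(2*x)**6/6.
Then F(pi/12) - F(0) = (1/384) - (0) = 1/384.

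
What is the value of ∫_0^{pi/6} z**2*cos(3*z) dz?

-2/27 + pi**2/108

Integrate by parts twice (u = z^2, dv = cos(3*z) dz).
An antiderivative is F(z) = z**2*sin(3*z)/3 + 2*z*cos(3*z)/9 - 2*sin(3*z)/27.
Then F(pi/6) - F(0) = (-2/27 + pi**2/108) - (0) = -2/27 + pi**2/108.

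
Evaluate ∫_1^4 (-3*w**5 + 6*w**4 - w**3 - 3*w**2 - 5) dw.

By the power rule, an antiderivative is F(w) = -w**6/2 + 6*w**5/5 - w**4/4 - w**3 - 5*w.
Then F(4) - F(1) = (-4836/5) - (-111/20) = -19233/20.

-19233/20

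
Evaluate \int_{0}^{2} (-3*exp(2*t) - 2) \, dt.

-3*exp(4)/2 - 5/2

An antiderivative is F(t) = -3*exp(2*t)/2 - 2*t.
Then F(2) - F(0) = (-3*exp(4)/2 - 4) - (-3/2) = -3*exp(4)/2 - 5/2.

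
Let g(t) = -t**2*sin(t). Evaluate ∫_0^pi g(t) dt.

Integrate by parts twice (u = t^2, dv = -sin(t) dt).
An antiderivative is F(t) = t**2*cos(t) - 2*t*sin(t) - 2*cos(t).
Then F(pi) - F(0) = (2 - pi**2) - (-2) = 4 - pi**2.

4 - pi**2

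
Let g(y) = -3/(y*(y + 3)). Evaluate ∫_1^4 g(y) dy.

Factor the denominator: y**2 + 3*y = (y + 3)y.
Partial fractions: -3/(y*(y + 3)) = 1/(y + 3) - 1/y.
An antiderivative is F(y) = -log(y) + log(y + 3).
Then F(4) - F(1) = (log(7/4)) - (log(4)) = log(7/16).

log(7/16)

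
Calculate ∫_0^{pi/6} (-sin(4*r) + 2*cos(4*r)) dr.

-3/8 + sqrt(3)/4

An antiderivative is F(r) = sin(4*r)/2 + cos(4*r)/4.
Then F(pi/6) - F(0) = (-1/8 + sqrt(3)/4) - (1/4) = -3/8 + sqrt(3)/4.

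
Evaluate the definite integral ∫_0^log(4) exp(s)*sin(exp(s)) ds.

Let u = exp(s), so du = exp(s) ds. When s = 0, u = 1; when s = log(4), u = 4.
The integral becomes ∫ sin(u) du from 1 to 4, with antiderivative -cos(u).
Back in s: F(s) = -cos(exp(s)).
Then F(log(4)) - F(0) = (-cos(4)) - (-cos(1)) = cos(1) - cos(4).

cos(1) - cos(4)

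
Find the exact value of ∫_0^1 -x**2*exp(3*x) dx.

Integrate by parts twice (u = x^2, dv = -exp(3*x) dx).
An antiderivative is F(x) = (-9*x**2 + 6*x - 2)*exp(3*x)/27.
Then F(1) - F(0) = (-5*exp(3)/27) - (-2/27) = 2/27 - 5*exp(3)/27.

2/27 - 5*exp(3)/27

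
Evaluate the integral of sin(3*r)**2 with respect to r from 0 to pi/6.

Use the identity sin^2(3*r) = (1 - cos(6*r))/2.
An antiderivative is F(r) = r/2 - sin(6*r)/12.
Then F(pi/6) - F(0) = (pi/12) - (0) = pi/12.

pi/12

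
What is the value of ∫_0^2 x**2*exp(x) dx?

-2 + 2*exp(2)

Integrate by parts twice (u = x^2, dv = exp(x) dx).
An antiderivative is F(x) = (x**2 - 2*x + 2)*exp(x).
Then F(2) - F(0) = (2*exp(2)) - (2) = -2 + 2*exp(2).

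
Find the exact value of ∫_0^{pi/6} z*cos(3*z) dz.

-1/9 + pi/18

Integrate by parts once (u = z, dv = cos(3*z) dz).
An antiderivative is F(z) = z*sin(3*z)/3 + cos(3*z)/9.
Then F(pi/6) - F(0) = (pi/18) - (1/9) = -1/9 + pi/18.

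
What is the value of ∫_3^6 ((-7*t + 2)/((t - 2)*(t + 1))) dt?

Factor the denominator: t**2 - t - 2 = (t + 1)(t - 2).
Partial fractions: (-7*t + 2)/((t - 2)*(t + 1)) = -3/(t + 1) - 4/(t - 2).
An antiderivative is F(t) = -4*log(t - 2) - 3*log(t + 1).
Then F(6) - F(3) = (-3*log(7) - 8*log(2)) - (-log(64)) = -3*log(7) - 2*log(2).

-3*log(7) - 2*log(2)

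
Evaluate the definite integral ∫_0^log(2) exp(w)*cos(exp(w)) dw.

-sin(1) + sin(2)

Let u = exp(w), so du = exp(w) dw. When w = 0, u = 1; when w = log(2), u = 2.
The integral becomes ∫ cos(u) du from 1 to 2, with antiderivative sin(u).
Back in w: F(w) = sin(exp(w)).
Then F(log(2)) - F(0) = (sin(2)) - (sin(1)) = -sin(1) + sin(2).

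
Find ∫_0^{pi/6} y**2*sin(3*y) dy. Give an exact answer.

-2/27 + pi/27

Integrate by parts twice (u = y^2, dv = sin(3*y) dy).
An antiderivative is F(y) = -y**2*cos(3*y)/3 + 2*y*sin(3*y)/9 + 2*cos(3*y)/27.
Then F(pi/6) - F(0) = (pi/27) - (2/27) = -2/27 + pi/27.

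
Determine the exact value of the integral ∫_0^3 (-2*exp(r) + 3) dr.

An antiderivative is F(r) = 3*r - 2*exp(r).
Then F(3) - F(0) = (9 - 2*exp(3)) - (-2) = 11 - 2*exp(3).

11 - 2*exp(3)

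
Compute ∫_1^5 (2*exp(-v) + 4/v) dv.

-2*exp(-5) + 2*exp(-1) + 4*log(5)

An antiderivative is F(v) = 4*log(v) - 2*exp(-v).
Then F(5) - F(1) = (-2*exp(-5) + 4*log(5)) - (-2*exp(-1)) = -2*exp(-5) + 2*exp(-1) + 4*log(5).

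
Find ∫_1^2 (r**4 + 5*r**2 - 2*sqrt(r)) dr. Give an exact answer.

96/5 - 8*sqrt(2)/3

By the power rule, an antiderivative is F(r) = r**5/5 - 4*r**(3/2)/3 + 5*r**3/3.
Then F(2) - F(1) = (296/15 - 8*sqrt(2)/3) - (8/15) = 96/5 - 8*sqrt(2)/3.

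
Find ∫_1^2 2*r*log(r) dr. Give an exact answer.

-3/2 + log(16)

Integrate by parts once (u = ln r, dv = 2*r dr).
An antiderivative is F(r) = r**2*(2*log(r) - 1)/2.
Then F(2) - F(1) = (-2 + log(16)) - (-1/2) = -3/2 + log(16).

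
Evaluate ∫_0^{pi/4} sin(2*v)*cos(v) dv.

2/3 - sqrt(2)/6

Use the identity sin(2*v)cos(v) = [sin(3*v) + sin(v)]/2.
An antiderivative is F(v) = -cos(v)/2 - cos(3*v)/6.
Then F(pi/4) - F(0) = (-sqrt(2)/6) - (-2/3) = 2/3 - sqrt(2)/6.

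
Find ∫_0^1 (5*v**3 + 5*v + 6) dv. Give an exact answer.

By the power rule, an antiderivative is F(v) = 5*v**4/4 + 5*v**2/2 + 6*v.
Then F(1) - F(0) = (39/4) - (0) = 39/4.

39/4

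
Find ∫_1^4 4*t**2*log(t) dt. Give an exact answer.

-28 + 512*log(2)/3

Integrate by parts once (u = ln t, dv = 4*t**2 dt).
An antiderivative is F(t) = 4*t**3*(3*log(t) - 1)/9.
Then F(4) - F(1) = (-256/9 + 512*log(2)/3) - (-4/9) = -28 + 512*log(2)/3.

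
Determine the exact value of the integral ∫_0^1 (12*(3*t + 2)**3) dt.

609

Let u = 3*t + 2, so du = 3 dt. When t = 0, u = 2; when t = 1, u = 5.
The integral becomes 4·∫ u**3 du from 2 to 5, with antiderivative u**4.
Back in t: F(t) = (3*t + 2)**4.
Then F(1) - F(0) = (625) - (16) = 609.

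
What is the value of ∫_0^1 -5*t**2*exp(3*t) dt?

Integrate by parts twice (u = t^2, dv = -5*exp(3*t) dt).
An antiderivative is F(t) = (-45*t**2 + 30*t - 10)*exp(3*t)/27.
Then F(1) - F(0) = (-25*exp(3)/27) - (-10/27) = 10/27 - 25*exp(3)/27.

10/27 - 25*exp(3)/27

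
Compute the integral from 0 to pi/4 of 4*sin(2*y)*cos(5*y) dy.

-10*sqrt(2)/21 - 8/21

Use the identity sin(2*y)cos(5*y) = [sin(7*y) + sin(-3*y)]/2.
An antiderivative is F(y) = 2*cos(3*y)/3 - 2*cos(7*y)/7.
Then F(pi/4) - F(0) = (-10*sqrt(2)/21) - (8/21) = -10*sqrt(2)/21 - 8/21.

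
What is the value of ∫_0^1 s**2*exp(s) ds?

Integrate by parts twice (u = s^2, dv = exp(s) ds).
An antiderivative is F(s) = (s**2 - 2*s + 2)*exp(s).
Then F(1) - F(0) = (E) - (2) = -2 + E.

-2 + E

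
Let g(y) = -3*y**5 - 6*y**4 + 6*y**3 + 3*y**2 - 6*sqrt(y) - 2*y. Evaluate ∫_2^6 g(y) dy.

By the power rule, an antiderivative is F(y) = -y**6/2 - 6*y**5/5 + 3*y**4/2 - 4*y**(3/2) + y**3 - y**2.
Then F(6) - F(2) = (-152676/5 - 24*sqrt(6)) - (-212/5 - 8*sqrt(2)) = -152464/5 - 24*sqrt(6) + 8*sqrt(2).

-152464/5 - 24*sqrt(6) + 8*sqrt(2)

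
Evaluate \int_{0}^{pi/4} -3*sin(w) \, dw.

-3 + 3*sqrt(2)/2

An antiderivative is F(w) = 3*cos(w).
Then F(pi/4) - F(0) = (3*sqrt(2)/2) - (3) = -3 + 3*sqrt(2)/2.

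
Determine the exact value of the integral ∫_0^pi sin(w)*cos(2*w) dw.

Use the identity sin(w)cos(2*w) = [sin(3*w) + sin(-w)]/2.
An antiderivative is F(w) = cos(w)/2 - cos(3*w)/6.
Then F(pi) - F(0) = (-1/3) - (1/3) = -2/3.

-2/3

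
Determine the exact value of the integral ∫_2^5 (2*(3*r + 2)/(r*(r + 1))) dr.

-2*log(2) + 4*log(5)

Factor the denominator: r**2 + r = (r + 1)r.
Partial fractions: 2*(3*r + 2)/(r*(r + 1)) = 2/(r + 1) + 4/r.
An antiderivative is F(r) = 4*log(r) + 2*log(r + 1).
Then F(5) - F(2) = (2*log(2) + 2*log(3) + 4*log(5)) - (2*log(3) + 4*log(2)) = -2*log(2) + 4*log(5).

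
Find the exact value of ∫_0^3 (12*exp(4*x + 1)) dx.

-3*exp(1)*(1 - exp(12))

Let u = 4*x + 1, so du = 4 dx. When x = 0, u = 1; when x = 3, u = 13.
The integral becomes 3·∫ exp(u) du from 1 to 13, with antiderivative 3*exp(u).
Back in x: F(x) = 3*exp(4*x + 1).
Then F(3) - F(0) = (3*exp(13)) - (3*exp(1)) = -3*exp(1)*(1 - exp(12)).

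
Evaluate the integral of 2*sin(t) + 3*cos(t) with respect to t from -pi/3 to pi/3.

An antiderivative is F(t) = 3*sin(t) - 2*cos(t).
Then F(pi/3) - F(-pi/3) = (-1 + 3*sqrt(3)/2) - (-3*sqrt(3)/2 - 1) = 3*sqrt(3).

3*sqrt(3)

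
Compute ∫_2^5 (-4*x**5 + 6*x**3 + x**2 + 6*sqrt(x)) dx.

-18843/2 - 8*sqrt(2) + 20*sqrt(5)

By the power rule, an antiderivative is F(x) = -2*x**6/3 + 3*x**4/2 + 4*x**(3/2) + x**3/3.
Then F(5) - F(2) = (-18875/2 + 20*sqrt(5)) - (-16 + 8*sqrt(2)) = -18843/2 - 8*sqrt(2) + 20*sqrt(5).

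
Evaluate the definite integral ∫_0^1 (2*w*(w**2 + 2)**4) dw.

211/5

Let u = w**2 + 2, so du = 2*w dw. When w = 0, u = 2; when w = 1, u = 3.
The integral becomes ∫ u**4 du from 2 to 3, with antiderivative u**5/5.
Back in w: F(w) = (w**2 + 2)**5/5.
Then F(1) - F(0) = (243/5) - (32/5) = 211/5.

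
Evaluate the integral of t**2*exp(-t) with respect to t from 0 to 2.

Integrate by parts twice (u = t^2, dv = exp(-t) dt).
An antiderivative is F(t) = (-t**2 - 2*t - 2)*exp(-t).
Then F(2) - F(0) = (-10*exp(-2)) - (-2) = 2 - 10*exp(-2).

2 - 10*exp(-2)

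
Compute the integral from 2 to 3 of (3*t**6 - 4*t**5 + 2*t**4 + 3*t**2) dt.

By the power rule, an antiderivative is F(t) = 3*t**7/7 - 2*t**6/3 + 2*t**5/5 + t**3.
Then F(3) - F(2) = (20142/35) - (3464/105) = 56962/105.

56962/105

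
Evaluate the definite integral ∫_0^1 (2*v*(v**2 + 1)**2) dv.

7/3

Let u = v**2 + 1, so du = 2*v dv. When v = 0, u = 1; when v = 1, u = 2.
The integral becomes ∫ u**2 du from 1 to 2, with antiderivative u**3/3.
Back in v: F(v) = (v**2 + 1)**3/3.
Then F(1) - F(0) = (8/3) - (1/3) = 7/3.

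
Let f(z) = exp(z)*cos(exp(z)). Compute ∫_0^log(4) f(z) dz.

-sin(1) + sin(4)

Let u = exp(z), so du = exp(z) dz. When z = 0, u = 1; when z = log(4), u = 4.
The integral becomes ∫ cos(u) du from 1 to 4, with antiderivative sin(u).
Back in z: F(z) = sin(exp(z)).
Then F(log(4)) - F(0) = (sin(4)) - (sin(1)) = -sin(1) + sin(4).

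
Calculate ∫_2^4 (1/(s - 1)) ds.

log(3)

An antiderivative is F(s) = log(s - 1).
Then F(4) - F(2) = (log(3)) - (0) = log(3).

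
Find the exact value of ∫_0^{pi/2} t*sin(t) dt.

Integrate by parts once (u = t, dv = sin(t) dt).
An antiderivative is F(t) = -t*cos(t) + sin(t).
Then F(pi/2) - F(0) = (1) - (0) = 1.

1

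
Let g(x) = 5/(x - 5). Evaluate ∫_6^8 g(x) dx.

An antiderivative is F(x) = 5*log(x - 5).
Then F(8) - F(6) = (5*log(3)) - (0) = 5*log(3).

5*log(3)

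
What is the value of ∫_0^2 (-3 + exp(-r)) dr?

An antiderivative is F(r) = -3*r - exp(-r).
Then F(2) - F(0) = (-6 - exp(-2)) - (-1) = -5 - exp(-2).

-5 - exp(-2)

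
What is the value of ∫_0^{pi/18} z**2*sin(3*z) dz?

-2/27 - sqrt(3)*pi**2/1944 + pi/162 + sqrt(3)/27

Integrate by parts twice (u = z^2, dv = sin(3*z) dz).
An antiderivative is F(z) = -z**2*cos(3*z)/3 + 2*z*sin(3*z)/9 + 2*cos(3*z)/27.
Then F(pi/18) - F(0) = (-sqrt(3)*pi**2/1944 + pi/162 + sqrt(3)/27) - (2/27) = -2/27 - sqrt(3)*pi**2/1944 + pi/162 + sqrt(3)/27.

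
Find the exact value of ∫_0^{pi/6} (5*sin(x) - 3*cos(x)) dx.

7/2 - 5*sqrt(3)/2

An antiderivative is F(x) = -3*sin(x) - 5*cos(x).
Then F(pi/6) - F(0) = (-5*sqrt(3)/2 - 3/2) - (-5) = 7/2 - 5*sqrt(3)/2.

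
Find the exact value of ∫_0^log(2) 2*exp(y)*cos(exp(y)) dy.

-2*sin(1) + 2*sin(2)

Let u = exp(y), so du = exp(y) dy. When y = 0, u = 1; when y = log(2), u = 2.
The integral becomes 2·∫ cos(u) du from 1 to 2, with antiderivative 2*sin(u).
Back in y: F(y) = 2*sin(exp(y)).
Then F(log(2)) - F(0) = (2*sin(2)) - (2*sin(1)) = -2*sin(1) + 2*sin(2).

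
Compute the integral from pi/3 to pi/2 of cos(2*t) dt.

-sqrt(3)/4

An antiderivative is F(t) = sin(2*t)/2.
Then F(pi/2) - F(pi/3) = (0) - (sqrt(3)/4) = -sqrt(3)/4.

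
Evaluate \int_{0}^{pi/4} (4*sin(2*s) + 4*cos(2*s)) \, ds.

4

An antiderivative is F(s) = 2*sin(2*s) - 2*cos(2*s).
Then F(pi/4) - F(0) = (2) - (-2) = 4.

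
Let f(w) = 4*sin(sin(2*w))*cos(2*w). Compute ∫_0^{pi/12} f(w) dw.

Let u = sin(2*w), so du = 2*cos(2*w) dw. When w = 0, u = 0; when w = pi/12, u = 1/2.
The integral becomes 2·∫ sin(u) du from 0 to 1/2, with antiderivative -2*cos(u).
Back in w: F(w) = -2*cos(sin(2*w)).
Then F(pi/12) - F(0) = (-2*cos(1/2)) - (-2) = 2 - 2*cos(1/2).

2 - 2*cos(1/2)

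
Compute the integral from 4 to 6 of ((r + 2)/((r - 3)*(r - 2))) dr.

Factor the denominator: r**2 - 5*r + 6 = (r - 2)(r - 3).
Partial fractions: (r + 2)/((r - 3)*(r - 2)) = -4/(r - 2) + 5/(r - 3).
An antiderivative is F(r) = 5*log(r - 3) - 4*log(r - 2).
Then F(6) - F(4) = (-8*log(2) + 5*log(3)) - (-log(16)) = -4*log(2) + 5*log(3).

-4*log(2) + 5*log(3)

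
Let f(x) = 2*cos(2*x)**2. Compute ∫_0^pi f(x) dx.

pi

Use the identity cos^2(2*x) = (1 + cos(4*x))/2.
An antiderivative is F(x) = x + sin(4*x)/4.
Then F(pi) - F(0) = (pi) - (0) = pi.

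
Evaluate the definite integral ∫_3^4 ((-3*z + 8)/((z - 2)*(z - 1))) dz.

-5*log(3) + 7*log(2)

Factor the denominator: z**2 - 3*z + 2 = (z - 1)(z - 2).
Partial fractions: (-3*z + 8)/((z - 2)*(z - 1)) = -5/(z - 1) + 2/(z - 2).
An antiderivative is F(z) = 2*log(z - 2) - 5*log(z - 1).
Then F(4) - F(3) = (-5*log(3) + 2*log(2)) - (-log(32)) = -5*log(3) + 7*log(2).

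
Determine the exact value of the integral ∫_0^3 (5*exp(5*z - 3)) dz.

-(1 - exp(15))*exp(-3)

Let u = 5*z - 3, so du = 5 dz. When z = 0, u = -3; when z = 3, u = 12.
The integral becomes ∫ exp(u) du from -3 to 12, with antiderivative exp(u).
Back in z: F(z) = exp(5*z - 3).
Then F(3) - F(0) = (exp(12)) - (exp(-3)) = -(1 - exp(15))*exp(-3).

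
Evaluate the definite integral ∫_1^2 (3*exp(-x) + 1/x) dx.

An antiderivative is F(x) = log(x) - 3*exp(-x).
Then F(2) - F(1) = (-3*exp(-2) + log(2)) - (-3*exp(-1)) = -3*exp(-2) + log(2) + 3*exp(-1).

-3*exp(-2) + log(2) + 3*exp(-1)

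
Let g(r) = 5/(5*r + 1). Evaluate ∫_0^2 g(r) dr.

log(11)

Let u = 5*r + 1, so du = 5 dr. When r = 0, u = 1; when r = 2, u = 11.
The integral becomes ∫ 1/u du from 1 to 11, with antiderivative log(u).
Back in r: F(r) = log(5*r + 1).
Then F(2) - F(0) = (log(11)) - (0) = log(11).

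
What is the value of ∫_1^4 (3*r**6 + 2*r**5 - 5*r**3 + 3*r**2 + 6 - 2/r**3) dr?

912531/112

By the power rule, an antiderivative is F(r) = 3*r**7/7 + r**6/3 - 5*r**4/4 + r**3 + 6*r + r**(-2).
Then F(4) - F(1) = (2740117/336) - (631/84) = 912531/112.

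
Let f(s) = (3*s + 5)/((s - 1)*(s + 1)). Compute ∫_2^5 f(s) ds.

7*log(2)

Factor the denominator: s**2 - 1 = (s + 1)(s - 1).
Partial fractions: (3*s + 5)/((s - 1)*(s + 1)) = -1/(s + 1) + 4/(s - 1).
An antiderivative is F(s) = 4*log(s - 1) - log(s + 1).
Then F(5) - F(2) = (-log(3) + 7*log(2)) - (-log(3)) = 7*log(2).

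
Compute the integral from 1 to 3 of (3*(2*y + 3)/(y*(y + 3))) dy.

Factor the denominator: y**2 + 3*y = (y + 3)y.
Partial fractions: 3*(2*y + 3)/(y*(y + 3)) = 3/(y + 3) + 3/y.
An antiderivative is F(y) = 3*log(y) + 3*log(y + 3).
Then F(3) - F(1) = (3*log(2) + 6*log(3)) - (log(64)) = -3*log(2) + 6*log(3).

-3*log(2) + 6*log(3)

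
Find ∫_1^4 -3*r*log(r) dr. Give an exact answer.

45/4 - 48*log(2)

Integrate by parts once (u = ln r, dv = -3*r dr).
An antiderivative is F(r) = -3*r**2*(2*log(r) - 1)/4.
Then F(4) - F(1) = (12 - 48*log(2)) - (3/4) = 45/4 - 48*log(2).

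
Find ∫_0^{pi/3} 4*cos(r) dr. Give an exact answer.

An antiderivative is F(r) = 4*sin(r).
Then F(pi/3) - F(0) = (2*sqrt(3)) - (0) = 2*sqrt(3).

2*sqrt(3)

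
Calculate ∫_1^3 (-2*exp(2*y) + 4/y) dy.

-exp(6) + log(81) + exp(2)

An antiderivative is F(y) = -exp(2*y) + 4*log(y).
Then F(3) - F(1) = (-exp(6) + log(81)) - (-exp(2)) = -exp(6) + log(81) + exp(2).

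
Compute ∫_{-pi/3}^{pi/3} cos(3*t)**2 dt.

Use the identity cos^2(3*t) = (1 + cos(6*t))/2.
An antiderivative is F(t) = t/2 + sin(6*t)/12.
Then F(pi/3) - F(-pi/3) = (pi/6) - (-pi/6) = pi/3.

pi/3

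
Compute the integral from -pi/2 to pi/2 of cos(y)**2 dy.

Use the identity cos^2(y) = (1 + cos(2*y))/2.
An antiderivative is F(y) = y/2 + sin(2*y)/4.
Then F(pi/2) - F(-pi/2) = (pi/4) - (-pi/4) = pi/2.

pi/2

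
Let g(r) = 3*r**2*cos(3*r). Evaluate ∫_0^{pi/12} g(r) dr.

sqrt(2)*(-32 + pi**2 + 8*pi)/288

Integrate by parts twice (u = r^2, dv = 3*cos(3*r) dr).
An antiderivative is F(r) = r**2*sin(3*r) + 2*r*cos(3*r)/3 - 2*sin(3*r)/9.
Then F(pi/12) - F(0) = (sqrt(2)*(-32 + pi**2 + 8*pi)/288) - (0) = sqrt(2)*(-32 + pi**2 + 8*pi)/288.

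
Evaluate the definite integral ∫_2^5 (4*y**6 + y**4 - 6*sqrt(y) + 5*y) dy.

-20*sqrt(5) + 8*sqrt(2) + 3166857/70

By the power rule, an antiderivative is F(y) = 4*y**7/7 + y**5/5 - 4*y**(3/2) + 5*y**2/2.
Then F(5) - F(2) = (634625/14 - 20*sqrt(5)) - (3134/35 - 8*sqrt(2)) = -20*sqrt(5) + 8*sqrt(2) + 3166857/70.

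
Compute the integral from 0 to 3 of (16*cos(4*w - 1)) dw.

Let u = 4*w - 1, so du = 4 dw. When w = 0, u = -1; when w = 3, u = 11.
The integral becomes 4·∫ cos(u) du from -1 to 11, with antiderivative 4*sin(u).
Back in w: F(w) = 4*sin(4*w - 1).
Then F(3) - F(0) = (4*sin(11)) - (-4*sin(1)) = 4*sin(11) + 4*sin(1).

4*sin(11) + 4*sin(1)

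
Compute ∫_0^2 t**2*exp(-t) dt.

Integrate by parts twice (u = t^2, dv = exp(-t) dt).
An antiderivative is F(t) = (-t**2 - 2*t - 2)*exp(-t).
Then F(2) - F(0) = (-10*exp(-2)) - (-2) = 2 - 10*exp(-2).

2 - 10*exp(-2)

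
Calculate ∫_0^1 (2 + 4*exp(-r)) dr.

An antiderivative is F(r) = 2*r - 4*exp(-r).
Then F(1) - F(0) = (2 - 4*exp(-1)) - (-4) = 6 - 4*exp(-1).

6 - 4*exp(-1)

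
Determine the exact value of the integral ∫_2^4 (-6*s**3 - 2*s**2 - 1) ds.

By the power rule, an antiderivative is F(s) = -3*s**4/2 - 2*s**3/3 - s.
Then F(4) - F(2) = (-1292/3) - (-94/3) = -1198/3.

-1198/3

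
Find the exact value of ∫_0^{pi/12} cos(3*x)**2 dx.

Use the identity cos^2(3*x) = (1 + cos(6*x))/2.
An antiderivative is F(x) = x/2 + sin(6*x)/12.
Then F(pi/12) - F(0) = (1/12 + pi/24) - (0) = 1/12 + pi/24.

1/12 + pi/24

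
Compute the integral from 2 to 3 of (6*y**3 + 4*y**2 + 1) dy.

743/6

By the power rule, an antiderivative is F(y) = 3*y**4/2 + 4*y**3/3 + y.
Then F(3) - F(2) = (321/2) - (110/3) = 743/6.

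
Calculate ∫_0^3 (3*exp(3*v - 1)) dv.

Let u = 3*v - 1, so du = 3 dv. When v = 0, u = -1; when v = 3, u = 8.
The integral becomes ∫ exp(u) du from -1 to 8, with antiderivative exp(u).
Back in v: F(v) = exp(3*v - 1).
Then F(3) - F(0) = (exp(8)) - (exp(-1)) = -(1 - exp(9))*exp(-1).

-(1 - exp(9))*exp(-1)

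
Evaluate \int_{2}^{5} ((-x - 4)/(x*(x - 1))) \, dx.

-14*log(2) + 4*log(5)

Factor the denominator: x**2 - x = x(x - 1).
Partial fractions: (-x - 4)/(x*(x - 1)) = 4/x - 5/(x - 1).
An antiderivative is F(x) = 4*log(x) - 5*log(x - 1).
Then F(5) - F(2) = (-10*log(2) + 4*log(5)) - (log(16)) = -14*log(2) + 4*log(5).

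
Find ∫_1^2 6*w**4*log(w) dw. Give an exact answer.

-186/25 + 192*log(2)/5

Integrate by parts once (u = ln w, dv = 6*w**4 dw).
An antiderivative is F(w) = 6*w**5*(5*log(w) - 1)/25.
Then F(2) - F(1) = (-192/25 + 192*log(2)/5) - (-6/25) = -186/25 + 192*log(2)/5.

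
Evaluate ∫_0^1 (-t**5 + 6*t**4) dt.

31/30

By the power rule, an antiderivative is F(t) = -t**6/6 + 6*t**5/5.
Then F(1) - F(0) = (31/30) - (0) = 31/30.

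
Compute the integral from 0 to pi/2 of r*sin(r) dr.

1

Integrate by parts once (u = r, dv = sin(r) dr).
An antiderivative is F(r) = -r*cos(r) + sin(r).
Then F(pi/2) - F(0) = (1) - (0) = 1.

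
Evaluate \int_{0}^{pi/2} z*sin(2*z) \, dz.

Integrate by parts once (u = z, dv = sin(2*z) dz).
An antiderivative is F(z) = -z*cos(2*z)/2 + sin(2*z)/4.
Then F(pi/2) - F(0) = (pi/4) - (0) = pi/4.

pi/4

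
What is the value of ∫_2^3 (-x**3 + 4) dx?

By the power rule, an antiderivative is F(x) = -x**4/4 + 4*x.
Then F(3) - F(2) = (-33/4) - (4) = -49/4.

-49/4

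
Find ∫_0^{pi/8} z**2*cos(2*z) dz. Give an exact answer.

sqrt(2)*(-32 + pi**2 + 8*pi)/256

Integrate by parts twice (u = z^2, dv = cos(2*z) dz).
An antiderivative is F(z) = z**2*sin(2*z)/2 + z*cos(2*z)/2 - sin(2*z)/4.
Then F(pi/8) - F(0) = (sqrt(2)*(-32 + pi**2 + 8*pi)/256) - (0) = sqrt(2)*(-32 + pi**2 + 8*pi)/256.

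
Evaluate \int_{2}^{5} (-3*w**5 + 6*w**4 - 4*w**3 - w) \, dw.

-23442/5

By the power rule, an antiderivative is F(w) = -w**6/2 + 6*w**5/5 - w**4 - w**2/2.
Then F(5) - F(2) = (-4700) - (-58/5) = -23442/5.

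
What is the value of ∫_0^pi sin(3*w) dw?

An antiderivative is F(w) = -cos(3*w)/3.
Then F(pi) - F(0) = (1/3) - (-1/3) = 2/3.

2/3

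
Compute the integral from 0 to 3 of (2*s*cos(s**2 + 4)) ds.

Let u = s**2 + 4, so du = 2*s ds. When s = 0, u = 4; when s = 3, u = 13.
The integral becomes ∫ cos(u) du from 4 to 13, with antiderivative sin(u).
Back in s: F(s) = sin(s**2 + 4).
Then F(3) - F(0) = (sin(13)) - (sin(4)) = sin(13) - sin(4).

sin(13) - sin(4)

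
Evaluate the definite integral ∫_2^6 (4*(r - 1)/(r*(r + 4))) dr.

-6*log(3) + 5*log(5)

Factor the denominator: r**2 + 4*r = (r + 4)r.
Partial fractions: 4*(r - 1)/(r*(r + 4)) = 5/(r + 4) - 1/r.
An antiderivative is F(r) = -log(r) + 5*log(r + 4).
Then F(6) - F(2) = (-log(3) + 4*log(2) + 5*log(5)) - (4*log(2) + 5*log(3)) = -6*log(3) + 5*log(5).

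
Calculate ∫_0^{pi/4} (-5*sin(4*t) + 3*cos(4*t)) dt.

An antiderivative is F(t) = 3*sin(4*t)/4 + 5*cos(4*t)/4.
Then F(pi/4) - F(0) = (-5/4) - (5/4) = -5/2.

-5/2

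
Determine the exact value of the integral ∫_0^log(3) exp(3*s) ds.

Let u = exp(s), so du = exp(s) ds. When s = 0, u = 1; when s = log(3), u = 3.
The integral becomes ∫ u**2 du from 1 to 3, with antiderivative u**3/3.
Back in s: F(s) = exp(3*s)/3.
Then F(log(3)) - F(0) = (9) - (1/3) = 26/3.

26/3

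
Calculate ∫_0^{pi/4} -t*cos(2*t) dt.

Integrate by parts once (u = t, dv = -cos(2*t) dt).
An antiderivative is F(t) = -t*sin(2*t)/2 - cos(2*t)/4.
Then F(pi/4) - F(0) = (-pi/8) - (-1/4) = 1/4 - pi/8.

1/4 - pi/8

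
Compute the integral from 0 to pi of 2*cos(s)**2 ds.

Use the identity cos^2(s) = (1 + cos(2*s))/2.
An antiderivative is F(s) = s + sin(2*s)/2.
Then F(pi) - F(0) = (pi) - (0) = pi.

pi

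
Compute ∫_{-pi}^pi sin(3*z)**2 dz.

pi

Use the identity sin^2(3*z) = (1 - cos(6*z))/2.
An antiderivative is F(z) = z/2 - sin(6*z)/12.
Then F(pi) - F(-pi) = (pi/2) - (-pi/2) = pi.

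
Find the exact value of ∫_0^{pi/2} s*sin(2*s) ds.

Integrate by parts once (u = s, dv = sin(2*s) ds).
An antiderivative is F(s) = -s*cos(2*s)/2 + sin(2*s)/4.
Then F(pi/2) - F(0) = (pi/4) - (0) = pi/4.

pi/4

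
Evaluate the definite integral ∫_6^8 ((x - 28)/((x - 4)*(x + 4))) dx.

Factor the denominator: x**2 - 16 = (x + 4)(x - 4).
Partial fractions: (x - 28)/((x - 4)*(x + 4)) = 4/(x + 4) - 3/(x - 4).
An antiderivative is F(x) = -3*log(x - 4) + 4*log(x + 4).
Then F(8) - F(6) = (2*log(2) + 4*log(3)) - (log(2) + 4*log(5)) = -4*log(5) + log(2) + 4*log(3).

-4*log(5) + log(2) + 4*log(3)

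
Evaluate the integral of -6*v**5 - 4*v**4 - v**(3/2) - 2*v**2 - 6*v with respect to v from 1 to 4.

-25064/5

By the power rule, an antiderivative is F(v) = -v**6 - 2*v**(5/2)/5 - 4*v**5/5 - 2*v**3/3 - 3*v**2.
Then F(4) - F(1) = (-15056/3) - (-88/15) = -25064/5.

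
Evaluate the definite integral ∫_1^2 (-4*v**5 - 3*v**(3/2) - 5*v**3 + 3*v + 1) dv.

-1081/20 - 24*sqrt(2)/5

By the power rule, an antiderivative is F(v) = -2*v**6/3 - 6*v**(5/2)/5 - 5*v**4/4 + 3*v**2/2 + v.
Then F(2) - F(1) = (-164/3 - 24*sqrt(2)/5) - (-37/60) = -1081/20 - 24*sqrt(2)/5.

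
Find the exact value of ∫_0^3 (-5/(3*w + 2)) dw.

An antiderivative is F(w) = -5*log(3*w + 2)/3.
Then F(3) - F(0) = (-5*log(11)/3) - (-5*log(2)/3) = -5*log(11)/3 + 5*log(2)/3.

-5*log(11)/3 + 5*log(2)/3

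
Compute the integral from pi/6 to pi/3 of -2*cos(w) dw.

An antiderivative is F(w) = -2*sin(w).
Then F(pi/3) - F(pi/6) = (-sqrt(3)) - (-1) = 1 - sqrt(3).

1 - sqrt(3)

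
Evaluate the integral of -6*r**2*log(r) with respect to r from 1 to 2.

Integrate by parts once (u = ln r, dv = -6*r**2 dr).
An antiderivative is F(r) = -2*r**3*(3*log(r) - 1)/3.
Then F(2) - F(1) = (16/3 - 16*log(2)) - (2/3) = 14/3 - 16*log(2).

14/3 - 16*log(2)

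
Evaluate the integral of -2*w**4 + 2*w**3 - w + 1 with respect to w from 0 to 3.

By the power rule, an antiderivative is F(w) = -2*w**5/5 + w**4/2 - w**2/2 + w.
Then F(3) - F(0) = (-291/5) - (0) = -291/5.

-291/5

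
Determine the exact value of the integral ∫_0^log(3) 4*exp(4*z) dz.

Let u = exp(z), so du = exp(z) dz. When z = 0, u = 1; when z = log(3), u = 3.
The integral becomes 4·∫ u**3 du from 1 to 3, with antiderivative u**4.
Back in z: F(z) = exp(4*z).
Then F(log(3)) - F(0) = (81) - (1) = 80.

80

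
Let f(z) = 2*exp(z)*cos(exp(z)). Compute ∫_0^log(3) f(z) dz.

-2*sin(1) + 2*sin(3)

Let u = exp(z), so du = exp(z) dz. When z = 0, u = 1; when z = log(3), u = 3.
The integral becomes 2·∫ cos(u) du from 1 to 3, with antiderivative 2*sin(u).
Back in z: F(z) = 2*sin(exp(z)).
Then F(log(3)) - F(0) = (2*sin(3)) - (2*sin(1)) = -2*sin(1) + 2*sin(3).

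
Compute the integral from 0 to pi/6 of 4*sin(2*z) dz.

1

An antiderivative is F(z) = -2*cos(2*z).
Then F(pi/6) - F(0) = (-1) - (-2) = 1.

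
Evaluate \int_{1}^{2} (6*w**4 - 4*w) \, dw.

156/5

By the power rule, an antiderivative is F(w) = 6*w**5/5 - 2*w**2.
Then F(2) - F(1) = (152/5) - (-4/5) = 156/5.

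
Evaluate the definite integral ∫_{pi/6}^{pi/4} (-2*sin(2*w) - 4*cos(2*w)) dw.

An antiderivative is F(w) = -2*sin(2*w) + cos(2*w).
Then F(pi/4) - F(pi/6) = (-2) - (1/2 - sqrt(3)) = -5/2 + sqrt(3).

-5/2 + sqrt(3)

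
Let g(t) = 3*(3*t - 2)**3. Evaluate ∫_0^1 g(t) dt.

Let u = 3*t - 2, so du = 3 dt. When t = 0, u = -2; when t = 1, u = 1.
The integral becomes ∫ u**3 du from -2 to 1, with antiderivative u**4/4.
Back in t: F(t) = (3*t - 2)**4/4.
Then F(1) - F(0) = (1/4) - (4) = -15/4.

-15/4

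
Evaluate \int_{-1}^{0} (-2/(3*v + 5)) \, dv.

An antiderivative is F(v) = -2*log(3*v + 5)/3.
Then F(0) - F(-1) = (-2*log(5)/3) - (-2*log(2)/3) = -2*log(5)/3 + 2*log(2)/3.

-2*log(5)/3 + 2*log(2)/3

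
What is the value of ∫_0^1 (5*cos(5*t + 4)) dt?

Let u = 5*t + 4, so du = 5 dt. When t = 0, u = 4; when t = 1, u = 9.
The integral becomes ∫ cos(u) du from 4 to 9, with antiderivative sin(u).
Back in t: F(t) = sin(5*t + 4).
Then F(1) - F(0) = (sin(9)) - (sin(4)) = sin(9) - sin(4).

sin(9) - sin(4)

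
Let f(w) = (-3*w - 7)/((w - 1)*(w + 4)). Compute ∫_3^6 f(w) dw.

-3*log(5) + log(2) + log(7)

Factor the denominator: w**2 + 3*w - 4 = (w + 4)(w - 1).
Partial fractions: (-3*w - 7)/((w - 1)*(w + 4)) = -1/(w + 4) - 2/(w - 1).
An antiderivative is F(w) = -2*log(w - 1) - log(w + 4).
Then F(6) - F(3) = (-3*log(5) - log(2)) - (-log(28)) = -3*log(5) + log(2) + log(7).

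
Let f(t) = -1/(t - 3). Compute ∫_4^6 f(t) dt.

-log(3)

An antiderivative is F(t) = -log(t - 3).
Then F(6) - F(4) = (-log(3)) - (0) = -log(3).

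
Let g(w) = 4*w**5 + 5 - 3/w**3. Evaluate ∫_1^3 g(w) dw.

By the power rule, an antiderivative is F(w) = 2*w**6/3 + 5*w + 3/(2*w**2).
Then F(3) - F(1) = (3007/6) - (43/6) = 494.

494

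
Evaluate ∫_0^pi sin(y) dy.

An antiderivative is F(y) = -cos(y).
Then F(pi) - F(0) = (1) - (-1) = 2.

2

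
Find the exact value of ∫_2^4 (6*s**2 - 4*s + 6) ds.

By the power rule, an antiderivative is F(s) = 2*s**3 - 2*s**2 + 6*s.
Then F(4) - F(2) = (120) - (20) = 100.

100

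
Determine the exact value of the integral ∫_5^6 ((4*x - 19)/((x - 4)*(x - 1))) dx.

Factor the denominator: x**2 - 5*x + 4 = (x - 1)(x - 4).
Partial fractions: (4*x - 19)/((x - 4)*(x - 1)) = 5/(x - 1) - 1/(x - 4).
An antiderivative is F(x) = -log(x - 4) + 5*log(x - 1).
Then F(6) - F(5) = (-log(2) + 5*log(5)) - (10*log(2)) = -11*log(2) + 5*log(5).

-11*log(2) + 5*log(5)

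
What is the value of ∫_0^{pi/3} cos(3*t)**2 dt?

pi/6

Use the identity cos^2(3*t) = (1 + cos(6*t))/2.
An antiderivative is F(t) = t/2 + sin(6*t)/12.
Then F(pi/3) - F(0) = (pi/6) - (0) = pi/6.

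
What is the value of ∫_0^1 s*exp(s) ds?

Integrate by parts once (u = s, dv = exp(s) ds).
An antiderivative is F(s) = (s - 1)*exp(s).
Then F(1) - F(0) = (0) - (-1) = 1.

1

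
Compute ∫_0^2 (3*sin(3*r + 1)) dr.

-cos(7) + cos(1)

Let u = 3*r + 1, so du = 3 dr. When r = 0, u = 1; when r = 2, u = 7.
The integral becomes ∫ sin(u) du from 1 to 7, with antiderivative -cos(u).
Back in r: F(r) = -cos(3*r + 1).
Then F(2) - F(0) = (-cos(7)) - (-cos(1)) = -cos(7) + cos(1).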